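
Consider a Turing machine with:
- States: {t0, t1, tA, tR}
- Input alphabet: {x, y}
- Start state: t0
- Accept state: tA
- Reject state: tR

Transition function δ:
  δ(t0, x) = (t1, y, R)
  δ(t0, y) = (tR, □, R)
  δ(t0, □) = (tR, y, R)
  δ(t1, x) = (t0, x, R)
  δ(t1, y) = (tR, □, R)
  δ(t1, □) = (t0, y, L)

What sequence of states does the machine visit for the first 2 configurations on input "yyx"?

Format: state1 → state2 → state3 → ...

Execution trace:
Initial: [t0]yyx
Step 1: δ(t0, y) = (tR, □, R) → □[tR]yx

The machine reaches the reject state tR and halts.

State sequence: t0 → tR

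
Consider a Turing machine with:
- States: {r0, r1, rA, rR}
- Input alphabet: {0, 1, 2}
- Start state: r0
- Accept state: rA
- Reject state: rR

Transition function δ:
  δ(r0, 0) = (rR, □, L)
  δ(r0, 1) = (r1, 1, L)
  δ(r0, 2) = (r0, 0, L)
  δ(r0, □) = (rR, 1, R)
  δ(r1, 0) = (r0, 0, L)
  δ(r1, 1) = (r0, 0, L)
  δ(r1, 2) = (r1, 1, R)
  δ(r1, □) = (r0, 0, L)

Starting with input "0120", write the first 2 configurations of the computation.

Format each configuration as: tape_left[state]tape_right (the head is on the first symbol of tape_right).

Transitions applied:
Step 1: δ(r0, 0) = (rR, □, L)

The first 2 configurations are:
[r0]0120 ⊢ [rR]□□120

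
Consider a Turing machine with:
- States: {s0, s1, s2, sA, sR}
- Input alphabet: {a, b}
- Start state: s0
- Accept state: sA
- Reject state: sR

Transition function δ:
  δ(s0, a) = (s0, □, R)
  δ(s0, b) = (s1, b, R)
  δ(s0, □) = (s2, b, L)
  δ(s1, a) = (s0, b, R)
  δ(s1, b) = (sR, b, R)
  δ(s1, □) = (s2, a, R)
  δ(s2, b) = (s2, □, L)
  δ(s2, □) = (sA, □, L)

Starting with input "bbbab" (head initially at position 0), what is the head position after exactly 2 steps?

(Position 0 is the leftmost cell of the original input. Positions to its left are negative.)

Execution trace (head position shown):
Step 0: [s0]bbbab  (head at position 0)
Step 1: move right → b[s1]bbab  (head at position 1)
Step 2: move right → bb[sR]bab  (head at position 2)

After 2 steps, the head is at position 2.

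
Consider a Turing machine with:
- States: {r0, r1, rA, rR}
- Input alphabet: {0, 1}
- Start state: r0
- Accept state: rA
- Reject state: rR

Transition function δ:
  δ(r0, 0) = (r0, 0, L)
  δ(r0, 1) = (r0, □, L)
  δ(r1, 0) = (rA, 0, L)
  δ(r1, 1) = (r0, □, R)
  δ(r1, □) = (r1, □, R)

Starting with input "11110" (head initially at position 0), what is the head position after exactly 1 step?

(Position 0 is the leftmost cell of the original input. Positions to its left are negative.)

Execution trace (head position shown):
Step 0: [r0]11110  (head at position 0)
Step 1: move left → [r0]□□1110  (head at position -1)

After 1 step, the head is at position -1.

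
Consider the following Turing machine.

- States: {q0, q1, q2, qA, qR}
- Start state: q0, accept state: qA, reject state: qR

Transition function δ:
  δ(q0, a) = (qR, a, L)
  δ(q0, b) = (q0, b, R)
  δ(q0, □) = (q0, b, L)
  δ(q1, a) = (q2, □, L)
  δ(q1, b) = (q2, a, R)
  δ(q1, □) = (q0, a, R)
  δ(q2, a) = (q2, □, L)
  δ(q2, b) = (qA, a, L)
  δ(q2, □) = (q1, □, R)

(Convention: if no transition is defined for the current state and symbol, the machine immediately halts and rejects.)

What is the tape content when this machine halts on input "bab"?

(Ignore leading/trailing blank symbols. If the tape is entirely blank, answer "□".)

Execution trace:
Initial: [q0]bab
Step 1: δ(q0, b) = (q0, b, R) → b[q0]ab
Step 2: δ(q0, a) = (qR, a, L) → [qR]bab

The machine reaches the reject state qR and halts.

Final tape (ignoring leading/trailing blanks): bab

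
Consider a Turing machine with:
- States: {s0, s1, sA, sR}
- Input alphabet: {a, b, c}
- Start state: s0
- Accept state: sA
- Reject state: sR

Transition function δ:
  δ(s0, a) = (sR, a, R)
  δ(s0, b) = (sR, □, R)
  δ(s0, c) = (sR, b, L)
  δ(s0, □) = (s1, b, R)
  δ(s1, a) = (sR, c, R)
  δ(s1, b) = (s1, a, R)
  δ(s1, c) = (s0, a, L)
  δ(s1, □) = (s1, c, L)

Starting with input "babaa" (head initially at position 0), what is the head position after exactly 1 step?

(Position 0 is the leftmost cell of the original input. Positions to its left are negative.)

Execution trace (head position shown):
Step 0: [s0]babaa  (head at position 0)
Step 1: move right → □[sR]abaa  (head at position 1)

After 1 step, the head is at position 1.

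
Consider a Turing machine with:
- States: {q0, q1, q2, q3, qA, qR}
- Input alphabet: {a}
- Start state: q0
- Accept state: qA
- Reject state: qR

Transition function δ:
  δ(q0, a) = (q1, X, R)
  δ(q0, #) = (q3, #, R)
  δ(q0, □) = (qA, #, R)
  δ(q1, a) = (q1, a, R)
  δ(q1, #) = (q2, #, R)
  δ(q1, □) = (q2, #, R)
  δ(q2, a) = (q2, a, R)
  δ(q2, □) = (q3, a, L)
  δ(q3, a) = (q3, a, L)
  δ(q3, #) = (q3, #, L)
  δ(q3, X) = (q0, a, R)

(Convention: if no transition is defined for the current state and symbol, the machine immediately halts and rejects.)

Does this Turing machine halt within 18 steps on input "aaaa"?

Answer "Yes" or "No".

Execution trace:
Initial: [q0]aaaa
Step 1: δ(q0, a) = (q1, X, R) → X[q1]aaa
Step 2: δ(q1, a) = (q1, a, R) → Xa[q1]aa
Step 3: δ(q1, a) = (q1, a, R) → Xaa[q1]a
Step 4: δ(q1, a) = (q1, a, R) → Xaaa[q1]□
Step 5: δ(q1, □) = (q2, #, R) → Xaaa#[q2]□
Step 6: δ(q2, □) = (q3, a, L) → Xaaa[q3]#a
Step 7: δ(q3, #) = (q3, #, L) → Xaa[q3]a#a
Step 8: δ(q3, a) = (q3, a, L) → Xa[q3]aa#a
Step 9: δ(q3, a) = (q3, a, L) → X[q3]aaa#a
Step 10: δ(q3, a) = (q3, a, L) → [q3]Xaaa#a
Step 11: δ(q3, X) = (q0, a, R) → a[q0]aaa#a
Step 12: δ(q0, a) = (q1, X, R) → aX[q1]aa#a
Step 13: δ(q1, a) = (q1, a, R) → aXa[q1]a#a
Step 14: δ(q1, a) = (q1, a, R) → aXaa[q1]#a
Step 15: δ(q1, #) = (q2, #, R) → aXaa#[q2]a
Step 16: δ(q2, a) = (q2, a, R) → aXaa#a[q2]□
Step 17: δ(q2, □) = (q3, a, L) → aXaa#[q3]aa
Step 18: δ(q3, a) = (q3, a, L) → aXaa[q3]#aa

The machine has not reached a halting state after 18 steps.
The machine did not halt within the 18-step bound.

Answer: No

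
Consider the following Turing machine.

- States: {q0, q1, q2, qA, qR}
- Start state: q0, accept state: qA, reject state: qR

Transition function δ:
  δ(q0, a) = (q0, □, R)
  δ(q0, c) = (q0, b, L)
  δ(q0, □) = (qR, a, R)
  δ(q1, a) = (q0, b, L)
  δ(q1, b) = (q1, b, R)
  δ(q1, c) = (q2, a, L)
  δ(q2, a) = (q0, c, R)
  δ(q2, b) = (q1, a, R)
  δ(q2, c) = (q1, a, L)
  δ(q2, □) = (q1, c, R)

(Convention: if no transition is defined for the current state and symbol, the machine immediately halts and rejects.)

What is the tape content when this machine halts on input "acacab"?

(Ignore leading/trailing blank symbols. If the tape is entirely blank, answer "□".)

Execution trace:
Initial: [q0]acacab
Step 1: δ(q0, a) = (q0, □, R) → □[q0]cacab
Step 2: δ(q0, c) = (q0, b, L) → [q0]□bacab
Step 3: δ(q0, □) = (qR, a, R) → a[qR]bacab

The machine reaches the reject state qR and halts.

Final tape (ignoring leading/trailing blanks): abacab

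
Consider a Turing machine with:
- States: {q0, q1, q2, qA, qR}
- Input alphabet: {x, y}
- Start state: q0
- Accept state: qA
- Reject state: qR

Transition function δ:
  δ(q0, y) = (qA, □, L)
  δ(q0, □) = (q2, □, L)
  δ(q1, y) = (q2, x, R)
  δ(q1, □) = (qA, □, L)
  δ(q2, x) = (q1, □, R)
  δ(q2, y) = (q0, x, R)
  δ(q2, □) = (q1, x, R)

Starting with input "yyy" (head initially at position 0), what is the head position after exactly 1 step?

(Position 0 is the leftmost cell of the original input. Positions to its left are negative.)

Execution trace (head position shown):
Step 0: [q0]yyy  (head at position 0)
Step 1: move left → [qA]□□yy  (head at position -1)

After 1 step, the head is at position -1.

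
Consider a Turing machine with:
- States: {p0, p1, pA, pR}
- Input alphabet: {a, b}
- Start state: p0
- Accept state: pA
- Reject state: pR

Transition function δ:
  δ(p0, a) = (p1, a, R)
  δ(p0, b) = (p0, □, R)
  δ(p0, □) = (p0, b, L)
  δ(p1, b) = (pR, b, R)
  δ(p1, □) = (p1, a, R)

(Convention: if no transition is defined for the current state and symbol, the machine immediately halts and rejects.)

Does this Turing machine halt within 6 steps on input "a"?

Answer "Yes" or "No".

Execution trace:
Initial: [p0]a
Step 1: δ(p0, a) = (p1, a, R) → a[p1]□
Step 2: δ(p1, □) = (p1, a, R) → aa[p1]□
Step 3: δ(p1, □) = (p1, a, R) → aaa[p1]□
Step 4: δ(p1, □) = (p1, a, R) → aaaa[p1]□
Step 5: δ(p1, □) = (p1, a, R) → aaaaa[p1]□
Step 6: δ(p1, □) = (p1, a, R) → aaaaaa[p1]□

The machine has not reached a halting state after 6 steps.
The machine did not halt within the 6-step bound.

Answer: No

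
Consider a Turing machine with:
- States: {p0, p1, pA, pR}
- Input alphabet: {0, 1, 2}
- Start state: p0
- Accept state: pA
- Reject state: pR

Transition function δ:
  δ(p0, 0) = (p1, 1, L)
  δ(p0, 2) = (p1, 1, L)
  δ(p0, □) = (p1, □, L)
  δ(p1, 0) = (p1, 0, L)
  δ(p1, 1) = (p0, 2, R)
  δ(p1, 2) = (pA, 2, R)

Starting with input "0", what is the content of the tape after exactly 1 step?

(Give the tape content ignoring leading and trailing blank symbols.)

Execution trace:
Initial: [p0]0
Step 1: δ(p0, 0) = (p1, 1, L) → [p1]□1

No transition is defined for δ(p1, □). By convention the machine halts and rejects.

After 1 step, the tape (ignoring leading/trailing blanks) is: 1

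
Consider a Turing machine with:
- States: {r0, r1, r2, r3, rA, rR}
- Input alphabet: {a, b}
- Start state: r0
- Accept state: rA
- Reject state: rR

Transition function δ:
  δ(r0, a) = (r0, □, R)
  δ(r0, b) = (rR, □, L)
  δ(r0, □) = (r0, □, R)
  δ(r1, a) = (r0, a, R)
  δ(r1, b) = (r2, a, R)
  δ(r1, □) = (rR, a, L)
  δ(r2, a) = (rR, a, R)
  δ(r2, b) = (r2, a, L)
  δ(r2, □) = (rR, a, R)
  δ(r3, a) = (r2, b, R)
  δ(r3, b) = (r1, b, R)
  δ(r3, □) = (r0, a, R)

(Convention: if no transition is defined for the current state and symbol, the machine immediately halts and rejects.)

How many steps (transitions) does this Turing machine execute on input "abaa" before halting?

Execution trace:
Initial: [r0]abaa
Step 1: δ(r0, a) = (r0, □, R) → □[r0]baa
Step 2: δ(r0, b) = (rR, □, L) → [rR]□□aa

The machine reaches the reject state rR and halts.

The machine executed 2 steps before halting.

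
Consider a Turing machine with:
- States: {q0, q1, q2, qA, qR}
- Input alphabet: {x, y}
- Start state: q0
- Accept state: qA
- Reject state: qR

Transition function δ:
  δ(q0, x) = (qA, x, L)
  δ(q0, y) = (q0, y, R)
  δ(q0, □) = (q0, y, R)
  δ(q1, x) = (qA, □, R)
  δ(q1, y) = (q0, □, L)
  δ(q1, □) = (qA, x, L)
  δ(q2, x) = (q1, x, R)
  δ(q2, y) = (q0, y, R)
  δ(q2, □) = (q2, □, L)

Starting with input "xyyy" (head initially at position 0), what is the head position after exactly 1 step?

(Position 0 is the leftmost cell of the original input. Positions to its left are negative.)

Execution trace (head position shown):
Step 0: [q0]xyyy  (head at position 0)
Step 1: move left → [qA]□xyyy  (head at position -1)

After 1 step, the head is at position -1.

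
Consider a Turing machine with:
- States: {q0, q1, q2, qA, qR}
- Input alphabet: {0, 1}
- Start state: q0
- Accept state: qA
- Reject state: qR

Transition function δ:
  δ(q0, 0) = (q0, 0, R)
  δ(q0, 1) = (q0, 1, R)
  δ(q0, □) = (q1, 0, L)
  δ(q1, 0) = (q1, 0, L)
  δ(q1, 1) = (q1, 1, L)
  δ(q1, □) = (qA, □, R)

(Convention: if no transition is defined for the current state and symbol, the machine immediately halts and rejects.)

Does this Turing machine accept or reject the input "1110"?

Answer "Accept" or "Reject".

Execution trace:
Initial: [q0]1110
Step 1: δ(q0, 1) = (q0, 1, R) → 1[q0]110
Step 2: δ(q0, 1) = (q0, 1, R) → 11[q0]10
Step 3: δ(q0, 1) = (q0, 1, R) → 111[q0]0
Step 4: δ(q0, 0) = (q0, 0, R) → 1110[q0]□
Step 5: δ(q0, □) = (q1, 0, L) → 111[q1]00
Step 6: δ(q1, 0) = (q1, 0, L) → 11[q1]100
Step 7: δ(q1, 1) = (q1, 1, L) → 1[q1]1100
Step 8: δ(q1, 1) = (q1, 1, L) → [q1]11100
Step 9: δ(q1, 1) = (q1, 1, L) → [q1]□11100
Step 10: δ(q1, □) = (qA, □, R) → □[qA]11100

The machine reaches the accept state qA and halts.

Answer: Accept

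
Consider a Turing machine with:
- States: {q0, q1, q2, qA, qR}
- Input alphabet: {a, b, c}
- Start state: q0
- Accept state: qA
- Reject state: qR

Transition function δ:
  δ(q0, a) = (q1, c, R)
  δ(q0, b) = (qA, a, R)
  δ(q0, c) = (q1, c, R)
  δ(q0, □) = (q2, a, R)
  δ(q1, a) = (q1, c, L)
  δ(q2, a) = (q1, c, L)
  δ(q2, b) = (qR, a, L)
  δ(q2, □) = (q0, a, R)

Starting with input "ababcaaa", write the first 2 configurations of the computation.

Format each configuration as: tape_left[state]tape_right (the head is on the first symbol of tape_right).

Transitions applied:
Step 1: δ(q0, a) = (q1, c, R)

The first 2 configurations are:
[q0]ababcaaa ⊢ c[q1]babcaaa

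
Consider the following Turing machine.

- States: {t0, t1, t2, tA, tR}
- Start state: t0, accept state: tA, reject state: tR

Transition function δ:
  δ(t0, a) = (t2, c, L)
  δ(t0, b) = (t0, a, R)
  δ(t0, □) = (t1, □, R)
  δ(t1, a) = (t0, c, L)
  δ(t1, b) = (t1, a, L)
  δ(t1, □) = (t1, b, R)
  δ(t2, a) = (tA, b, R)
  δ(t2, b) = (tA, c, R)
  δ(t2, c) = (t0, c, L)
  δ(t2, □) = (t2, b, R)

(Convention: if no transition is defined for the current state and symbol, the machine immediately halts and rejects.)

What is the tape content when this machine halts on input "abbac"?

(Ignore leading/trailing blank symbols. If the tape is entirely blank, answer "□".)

Execution trace:
Initial: [t0]abbac
Step 1: δ(t0, a) = (t2, c, L) → [t2]□cbbac
Step 2: δ(t2, □) = (t2, b, R) → b[t2]cbbac
Step 3: δ(t2, c) = (t0, c, L) → [t0]bcbbac
Step 4: δ(t0, b) = (t0, a, R) → a[t0]cbbac

No transition is defined for δ(t0, c). By convention the machine halts and rejects.

Final tape (ignoring leading/trailing blanks): acbbac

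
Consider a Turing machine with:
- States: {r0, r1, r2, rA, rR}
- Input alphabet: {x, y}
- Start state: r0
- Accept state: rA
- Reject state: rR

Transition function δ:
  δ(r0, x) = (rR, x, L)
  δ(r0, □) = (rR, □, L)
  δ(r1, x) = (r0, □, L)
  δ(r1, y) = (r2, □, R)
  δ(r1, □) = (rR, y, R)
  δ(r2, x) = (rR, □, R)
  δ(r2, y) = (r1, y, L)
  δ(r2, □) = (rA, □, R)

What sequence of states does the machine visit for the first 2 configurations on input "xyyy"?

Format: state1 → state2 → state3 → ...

Execution trace:
Initial: [r0]xyyy
Step 1: δ(r0, x) = (rR, x, L) → [rR]□xyyy

The machine reaches the reject state rR and halts.

State sequence: r0 → rR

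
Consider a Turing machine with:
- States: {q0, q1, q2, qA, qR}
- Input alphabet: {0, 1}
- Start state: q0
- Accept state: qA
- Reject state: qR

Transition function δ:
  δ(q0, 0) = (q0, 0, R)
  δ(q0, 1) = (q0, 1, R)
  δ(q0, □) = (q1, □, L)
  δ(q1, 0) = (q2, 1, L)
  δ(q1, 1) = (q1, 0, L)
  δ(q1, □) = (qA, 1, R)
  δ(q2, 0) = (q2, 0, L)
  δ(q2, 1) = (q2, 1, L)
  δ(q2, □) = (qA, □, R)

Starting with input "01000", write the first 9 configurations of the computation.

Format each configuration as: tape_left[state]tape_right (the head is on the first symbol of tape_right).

Transitions applied:
Step 1: δ(q0, 0) = (q0, 0, R)
Step 2: δ(q0, 1) = (q0, 1, R)
Step 3: δ(q0, 0) = (q0, 0, R)
Step 4: δ(q0, 0) = (q0, 0, R)
Step 5: δ(q0, 0) = (q0, 0, R)
Step 6: δ(q0, □) = (q1, □, L)
Step 7: δ(q1, 0) = (q2, 1, L)
Step 8: δ(q2, 0) = (q2, 0, L)

The first 9 configurations are:
[q0]01000 ⊢ 0[q0]1000 ⊢ 01[q0]000 ⊢ 010[q0]00 ⊢ 0100[q0]0 ⊢ 01000[q0]□ ⊢ 0100[q1]0□ ⊢ 010[q2]01□ ⊢ 01[q2]001□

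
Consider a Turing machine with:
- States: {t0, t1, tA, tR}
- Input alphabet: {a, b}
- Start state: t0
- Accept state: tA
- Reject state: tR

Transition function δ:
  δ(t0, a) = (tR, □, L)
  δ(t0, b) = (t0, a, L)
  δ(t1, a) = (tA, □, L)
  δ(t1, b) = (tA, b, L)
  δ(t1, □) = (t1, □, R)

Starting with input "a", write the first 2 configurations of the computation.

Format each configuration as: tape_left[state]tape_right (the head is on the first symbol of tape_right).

Transitions applied:
Step 1: δ(t0, a) = (tR, □, L)

The first 2 configurations are:
[t0]a ⊢ [tR]□□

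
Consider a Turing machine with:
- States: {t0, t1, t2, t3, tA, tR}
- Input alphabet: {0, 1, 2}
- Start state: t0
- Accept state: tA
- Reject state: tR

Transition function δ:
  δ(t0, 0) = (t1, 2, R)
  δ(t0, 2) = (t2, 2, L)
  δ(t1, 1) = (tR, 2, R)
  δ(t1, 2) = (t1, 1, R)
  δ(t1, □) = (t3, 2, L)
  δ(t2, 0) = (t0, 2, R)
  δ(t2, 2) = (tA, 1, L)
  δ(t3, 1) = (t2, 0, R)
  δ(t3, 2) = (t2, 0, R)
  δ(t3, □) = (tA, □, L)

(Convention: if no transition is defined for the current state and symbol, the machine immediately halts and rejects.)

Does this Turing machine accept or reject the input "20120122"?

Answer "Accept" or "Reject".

Execution trace:
Initial: [t0]20120122
Step 1: δ(t0, 2) = (t2, 2, L) → [t2]□20120122

No transition is defined for δ(t2, □). By convention the machine halts and rejects.

Answer: Reject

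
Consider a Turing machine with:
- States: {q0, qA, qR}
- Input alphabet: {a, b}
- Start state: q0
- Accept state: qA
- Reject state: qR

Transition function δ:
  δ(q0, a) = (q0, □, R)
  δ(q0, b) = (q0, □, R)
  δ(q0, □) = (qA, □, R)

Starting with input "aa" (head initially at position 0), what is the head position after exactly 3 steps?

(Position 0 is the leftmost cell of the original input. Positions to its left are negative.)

Execution trace (head position shown):
Step 0: [q0]aa  (head at position 0)
Step 1: move right → □[q0]a  (head at position 1)
Step 2: move right → □□[q0]□  (head at position 2)
Step 3: move right → □□□[qA]□  (head at position 3)

After 3 steps, the head is at position 3.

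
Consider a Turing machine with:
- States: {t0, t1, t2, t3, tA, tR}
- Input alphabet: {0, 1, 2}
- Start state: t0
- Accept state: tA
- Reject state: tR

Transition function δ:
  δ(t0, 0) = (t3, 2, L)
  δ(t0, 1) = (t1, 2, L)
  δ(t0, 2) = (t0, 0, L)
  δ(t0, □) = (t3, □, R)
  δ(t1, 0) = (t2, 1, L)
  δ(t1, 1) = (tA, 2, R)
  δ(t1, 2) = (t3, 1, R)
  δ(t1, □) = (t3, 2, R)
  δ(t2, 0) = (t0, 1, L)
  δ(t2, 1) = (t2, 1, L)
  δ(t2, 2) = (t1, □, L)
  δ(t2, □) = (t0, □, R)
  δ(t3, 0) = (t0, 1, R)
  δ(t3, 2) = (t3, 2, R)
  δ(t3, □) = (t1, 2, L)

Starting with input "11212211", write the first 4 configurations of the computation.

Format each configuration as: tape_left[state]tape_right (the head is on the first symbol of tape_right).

Transitions applied:
Step 1: δ(t0, 1) = (t1, 2, L)
Step 2: δ(t1, □) = (t3, 2, R)
Step 3: δ(t3, 2) = (t3, 2, R)

The first 4 configurations are:
[t0]11212211 ⊢ [t1]□21212211 ⊢ 2[t3]21212211 ⊢ 22[t3]1212211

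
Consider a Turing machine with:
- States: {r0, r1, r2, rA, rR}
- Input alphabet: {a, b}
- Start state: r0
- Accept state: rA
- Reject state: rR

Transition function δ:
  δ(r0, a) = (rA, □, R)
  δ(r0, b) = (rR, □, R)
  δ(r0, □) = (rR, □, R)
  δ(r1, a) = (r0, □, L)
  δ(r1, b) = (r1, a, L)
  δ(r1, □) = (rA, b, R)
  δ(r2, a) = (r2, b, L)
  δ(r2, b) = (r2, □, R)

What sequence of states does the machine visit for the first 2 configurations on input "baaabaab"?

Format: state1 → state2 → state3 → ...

Execution trace:
Initial: [r0]baaabaab
Step 1: δ(r0, b) = (rR, □, R) → □[rR]aaabaab

The machine reaches the reject state rR and halts.

State sequence: r0 → rR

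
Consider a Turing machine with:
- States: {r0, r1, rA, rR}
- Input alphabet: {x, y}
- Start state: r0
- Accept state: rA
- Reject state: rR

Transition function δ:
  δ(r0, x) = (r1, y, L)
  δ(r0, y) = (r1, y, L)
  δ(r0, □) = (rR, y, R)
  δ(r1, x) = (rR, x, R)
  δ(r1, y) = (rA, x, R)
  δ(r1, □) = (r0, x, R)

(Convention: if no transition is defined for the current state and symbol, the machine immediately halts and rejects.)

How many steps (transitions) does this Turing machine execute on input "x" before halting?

Execution trace:
Initial: [r0]x
Step 1: δ(r0, x) = (r1, y, L) → [r1]□y
Step 2: δ(r1, □) = (r0, x, R) → x[r0]y
Step 3: δ(r0, y) = (r1, y, L) → [r1]xy
Step 4: δ(r1, x) = (rR, x, R) → x[rR]y

The machine reaches the reject state rR and halts.

The machine executed 4 steps before halting.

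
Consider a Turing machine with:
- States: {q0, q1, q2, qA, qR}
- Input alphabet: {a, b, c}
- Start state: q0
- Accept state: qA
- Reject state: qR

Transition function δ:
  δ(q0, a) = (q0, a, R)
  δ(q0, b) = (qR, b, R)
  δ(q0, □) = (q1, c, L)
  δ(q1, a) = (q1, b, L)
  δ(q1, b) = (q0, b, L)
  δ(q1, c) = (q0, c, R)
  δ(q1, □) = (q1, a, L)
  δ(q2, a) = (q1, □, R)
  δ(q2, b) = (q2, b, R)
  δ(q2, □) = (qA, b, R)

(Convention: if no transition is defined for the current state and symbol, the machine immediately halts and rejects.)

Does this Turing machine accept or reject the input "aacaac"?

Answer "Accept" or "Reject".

Execution trace:
Initial: [q0]aacaac
Step 1: δ(q0, a) = (q0, a, R) → a[q0]acaac
Step 2: δ(q0, a) = (q0, a, R) → aa[q0]caac

No transition is defined for δ(q0, c). By convention the machine halts and rejects.

Answer: Reject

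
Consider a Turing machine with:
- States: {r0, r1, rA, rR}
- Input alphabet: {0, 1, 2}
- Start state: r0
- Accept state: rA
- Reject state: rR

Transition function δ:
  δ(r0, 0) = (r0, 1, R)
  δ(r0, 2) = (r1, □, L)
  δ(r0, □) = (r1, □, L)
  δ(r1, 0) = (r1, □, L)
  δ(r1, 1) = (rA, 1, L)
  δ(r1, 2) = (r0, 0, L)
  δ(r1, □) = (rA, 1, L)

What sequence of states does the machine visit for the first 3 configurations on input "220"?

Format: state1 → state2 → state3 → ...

Execution trace:
Initial: [r0]220
Step 1: δ(r0, 2) = (r1, □, L) → [r1]□□20
Step 2: δ(r1, □) = (rA, 1, L) → [rA]□1□20

The machine reaches the accept state rA and halts.

State sequence: r0 → r1 → rA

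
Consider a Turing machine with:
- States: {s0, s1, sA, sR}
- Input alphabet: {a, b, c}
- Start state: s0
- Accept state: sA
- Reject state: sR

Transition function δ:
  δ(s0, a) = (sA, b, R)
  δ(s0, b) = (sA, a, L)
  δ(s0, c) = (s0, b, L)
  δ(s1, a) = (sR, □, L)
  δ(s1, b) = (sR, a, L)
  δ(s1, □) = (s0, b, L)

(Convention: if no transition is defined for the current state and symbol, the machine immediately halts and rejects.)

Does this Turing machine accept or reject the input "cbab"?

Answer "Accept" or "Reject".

Execution trace:
Initial: [s0]cbab
Step 1: δ(s0, c) = (s0, b, L) → [s0]□bbab

No transition is defined for δ(s0, □). By convention the machine halts and rejects.

Answer: Reject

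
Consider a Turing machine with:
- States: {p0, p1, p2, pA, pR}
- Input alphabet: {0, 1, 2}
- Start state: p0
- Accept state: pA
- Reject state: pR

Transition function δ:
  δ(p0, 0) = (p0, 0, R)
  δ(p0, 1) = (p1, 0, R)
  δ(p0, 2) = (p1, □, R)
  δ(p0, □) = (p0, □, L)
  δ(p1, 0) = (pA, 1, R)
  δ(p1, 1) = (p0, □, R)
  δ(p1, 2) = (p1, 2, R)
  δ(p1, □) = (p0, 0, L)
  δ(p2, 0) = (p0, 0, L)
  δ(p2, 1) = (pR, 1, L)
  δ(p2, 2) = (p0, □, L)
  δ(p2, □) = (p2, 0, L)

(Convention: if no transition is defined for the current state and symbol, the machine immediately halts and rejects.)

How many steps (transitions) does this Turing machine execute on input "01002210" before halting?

Execution trace:
Initial: [p0]01002210
Step 1: δ(p0, 0) = (p0, 0, R) → 0[p0]1002210
Step 2: δ(p0, 1) = (p1, 0, R) → 00[p1]002210
Step 3: δ(p1, 0) = (pA, 1, R) → 001[pA]02210

The machine reaches the accept state pA and halts.

The machine executed 3 steps before halting.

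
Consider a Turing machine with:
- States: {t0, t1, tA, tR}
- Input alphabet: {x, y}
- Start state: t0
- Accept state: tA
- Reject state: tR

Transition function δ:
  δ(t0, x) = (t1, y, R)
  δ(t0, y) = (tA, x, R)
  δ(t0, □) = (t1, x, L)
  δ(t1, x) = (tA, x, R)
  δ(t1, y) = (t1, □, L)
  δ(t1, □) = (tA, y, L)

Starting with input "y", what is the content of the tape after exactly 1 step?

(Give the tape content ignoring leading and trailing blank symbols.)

Execution trace:
Initial: [t0]y
Step 1: δ(t0, y) = (tA, x, R) → x[tA]□

The machine reaches the accept state tA and halts.

After 1 step, the tape (ignoring leading/trailing blanks) is: x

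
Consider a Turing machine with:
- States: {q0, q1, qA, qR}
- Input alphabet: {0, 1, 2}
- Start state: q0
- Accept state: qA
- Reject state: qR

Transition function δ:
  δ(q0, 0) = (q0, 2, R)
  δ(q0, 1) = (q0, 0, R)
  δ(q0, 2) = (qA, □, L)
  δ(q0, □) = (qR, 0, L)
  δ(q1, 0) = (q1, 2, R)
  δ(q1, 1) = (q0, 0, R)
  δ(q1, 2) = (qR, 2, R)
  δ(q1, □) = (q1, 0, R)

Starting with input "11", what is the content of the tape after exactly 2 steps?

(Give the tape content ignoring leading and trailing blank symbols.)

Execution trace:
Initial: [q0]11
Step 1: δ(q0, 1) = (q0, 0, R) → 0[q0]1
Step 2: δ(q0, 1) = (q0, 0, R) → 00[q0]□

After 2 steps, the tape (ignoring leading/trailing blanks) is: 00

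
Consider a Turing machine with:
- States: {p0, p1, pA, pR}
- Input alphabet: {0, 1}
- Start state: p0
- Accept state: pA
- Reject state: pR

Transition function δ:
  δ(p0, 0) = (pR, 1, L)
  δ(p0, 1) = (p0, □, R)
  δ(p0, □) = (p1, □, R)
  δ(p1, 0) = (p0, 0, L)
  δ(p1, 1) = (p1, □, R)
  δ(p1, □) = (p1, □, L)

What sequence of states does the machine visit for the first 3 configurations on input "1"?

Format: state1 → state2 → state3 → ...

Execution trace:
Initial: [p0]1
Step 1: δ(p0, 1) = (p0, □, R) → □[p0]□
Step 2: δ(p0, □) = (p1, □, R) → □□[p1]□

State sequence: p0 → p0 → p1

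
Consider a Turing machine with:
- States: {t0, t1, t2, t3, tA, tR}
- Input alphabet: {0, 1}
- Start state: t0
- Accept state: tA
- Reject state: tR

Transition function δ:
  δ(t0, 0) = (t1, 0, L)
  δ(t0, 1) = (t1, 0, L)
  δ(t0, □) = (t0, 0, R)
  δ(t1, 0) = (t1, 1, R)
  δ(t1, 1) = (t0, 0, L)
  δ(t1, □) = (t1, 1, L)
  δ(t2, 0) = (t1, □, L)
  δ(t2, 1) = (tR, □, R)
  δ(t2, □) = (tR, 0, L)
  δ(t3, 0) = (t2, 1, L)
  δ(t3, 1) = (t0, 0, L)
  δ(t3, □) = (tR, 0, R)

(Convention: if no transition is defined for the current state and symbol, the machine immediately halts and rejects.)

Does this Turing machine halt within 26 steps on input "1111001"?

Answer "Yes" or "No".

Execution trace:
Initial: [t0]1111001
Step 1: δ(t0, 1) = (t1, 0, L) → [t1]□0111001
Step 2: δ(t1, □) = (t1, 1, L) → [t1]□10111001
Step 3: δ(t1, □) = (t1, 1, L) → [t1]□110111001
Step 4: δ(t1, □) = (t1, 1, L) → [t1]□1110111001
Step 5: δ(t1, □) = (t1, 1, L) → [t1]□11110111001
Step 6: δ(t1, □) = (t1, 1, L) → [t1]□111110111001
Step 7: δ(t1, □) = (t1, 1, L) → [t1]□1111110111001
Step 8: δ(t1, □) = (t1, 1, L) → [t1]□11111110111001
Step 9: δ(t1, □) = (t1, 1, L) → [t1]□111111110111001
Step 10: δ(t1, □) = (t1, 1, L) → [t1]□1111111110111001
Step 11: δ(t1, □) = (t1, 1, L) → [t1]□11111111110111001
Step 12: δ(t1, □) = (t1, 1, L) → [t1]□111111111110111001
Step 13: δ(t1, □) = (t1, 1, L) → [t1]□1111111111110111001
Step 14: δ(t1, □) = (t1, 1, L) → [t1]□11111111111110111001
Step 15: δ(t1, □) = (t1, 1, L) → [t1]□111111111111110111001
Step 16: δ(t1, □) = (t1, 1, L) → [t1]□1111111111111110111001
Step 17: δ(t1, □) = (t1, 1, L) → [t1]□11111111111111110111001
Step 18: δ(t1, □) = (t1, 1, L) → [t1]□111111111111111110111001
Step 19: δ(t1, □) = (t1, 1, L) → [t1]□1111111111111111110111001
Step 20: δ(t1, □) = (t1, 1, L) → [t1]□11111111111111111110111001
Step 21: δ(t1, □) = (t1, 1, L) → [t1]□111111111111111111110111001
Step 22: δ(t1, □) = (t1, 1, L) → [t1]□1111111111111111111110111001
Step 23: δ(t1, □) = (t1, 1, L) → [t1]□11111111111111111111110111001
Step 24: δ(t1, □) = (t1, 1, L) → [t1]□111111111111111111111110111001
Step 25: δ(t1, □) = (t1, 1, L) → [t1]□1111111111111111111111110111001
Step 26: δ(t1, □) = (t1, 1, L) → [t1]□11111111111111111111111110111001

The machine has not reached a halting state after 26 steps.
The machine did not halt within the 26-step bound.

Answer: No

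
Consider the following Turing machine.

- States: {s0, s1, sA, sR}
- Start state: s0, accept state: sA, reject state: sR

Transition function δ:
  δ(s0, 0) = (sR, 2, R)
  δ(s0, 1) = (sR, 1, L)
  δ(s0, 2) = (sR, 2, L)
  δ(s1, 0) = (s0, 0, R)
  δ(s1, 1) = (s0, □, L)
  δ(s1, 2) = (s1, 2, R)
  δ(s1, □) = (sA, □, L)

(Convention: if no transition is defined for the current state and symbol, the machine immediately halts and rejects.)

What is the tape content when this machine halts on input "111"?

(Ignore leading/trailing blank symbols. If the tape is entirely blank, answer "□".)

Execution trace:
Initial: [s0]111
Step 1: δ(s0, 1) = (sR, 1, L) → [sR]□111

The machine reaches the reject state sR and halts.

Final tape (ignoring leading/trailing blanks): 111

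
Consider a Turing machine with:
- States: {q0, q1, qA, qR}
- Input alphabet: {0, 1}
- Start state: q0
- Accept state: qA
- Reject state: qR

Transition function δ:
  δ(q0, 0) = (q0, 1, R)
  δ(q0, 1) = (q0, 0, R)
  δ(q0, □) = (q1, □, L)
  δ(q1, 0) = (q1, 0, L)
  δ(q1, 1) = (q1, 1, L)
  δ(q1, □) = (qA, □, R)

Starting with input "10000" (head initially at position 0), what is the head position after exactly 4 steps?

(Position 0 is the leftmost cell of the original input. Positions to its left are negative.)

Execution trace (head position shown):
Step 0: [q0]10000  (head at position 0)
Step 1: move right → 0[q0]0000  (head at position 1)
Step 2: move right → 01[q0]000  (head at position 2)
Step 3: move right → 011[q0]00  (head at position 3)
Step 4: move right → 0111[q0]0  (head at position 4)

After 4 steps, the head is at position 4.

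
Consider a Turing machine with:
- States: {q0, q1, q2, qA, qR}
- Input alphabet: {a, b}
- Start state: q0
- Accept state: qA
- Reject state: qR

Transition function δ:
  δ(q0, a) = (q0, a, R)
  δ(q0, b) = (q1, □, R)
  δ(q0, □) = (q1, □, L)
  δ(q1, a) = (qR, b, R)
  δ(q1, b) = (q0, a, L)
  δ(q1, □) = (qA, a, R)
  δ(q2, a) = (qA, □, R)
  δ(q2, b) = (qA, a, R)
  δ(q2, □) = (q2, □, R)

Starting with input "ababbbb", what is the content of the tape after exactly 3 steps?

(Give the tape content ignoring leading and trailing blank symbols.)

Execution trace:
Initial: [q0]ababbbb
Step 1: δ(q0, a) = (q0, a, R) → a[q0]babbbb
Step 2: δ(q0, b) = (q1, □, R) → a□[q1]abbbb
Step 3: δ(q1, a) = (qR, b, R) → a□b[qR]bbbb

The machine reaches the reject state qR and halts.

After 3 steps, the tape (ignoring leading/trailing blanks) is: a□bbbbb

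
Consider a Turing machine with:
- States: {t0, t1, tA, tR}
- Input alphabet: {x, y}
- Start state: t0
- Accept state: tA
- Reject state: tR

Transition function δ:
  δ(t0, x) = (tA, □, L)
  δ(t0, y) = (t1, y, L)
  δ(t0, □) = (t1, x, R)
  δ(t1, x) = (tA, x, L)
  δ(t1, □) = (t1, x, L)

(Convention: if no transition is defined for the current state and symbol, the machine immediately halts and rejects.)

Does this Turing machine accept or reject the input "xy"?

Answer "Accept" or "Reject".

Execution trace:
Initial: [t0]xy
Step 1: δ(t0, x) = (tA, □, L) → [tA]□□y

The machine reaches the accept state tA and halts.

Answer: Accept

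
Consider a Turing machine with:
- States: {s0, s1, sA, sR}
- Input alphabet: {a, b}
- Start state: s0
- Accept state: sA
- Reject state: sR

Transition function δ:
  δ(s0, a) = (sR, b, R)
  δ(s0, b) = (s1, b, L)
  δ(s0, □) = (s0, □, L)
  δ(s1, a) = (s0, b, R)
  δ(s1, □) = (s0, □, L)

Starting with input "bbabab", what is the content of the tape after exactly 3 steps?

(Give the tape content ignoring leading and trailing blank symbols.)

Execution trace:
Initial: [s0]bbabab
Step 1: δ(s0, b) = (s1, b, L) → [s1]□bbabab
Step 2: δ(s1, □) = (s0, □, L) → [s0]□□bbabab
Step 3: δ(s0, □) = (s0, □, L) → [s0]□□□bbabab

After 3 steps, the tape (ignoring leading/trailing blanks) is: bbabab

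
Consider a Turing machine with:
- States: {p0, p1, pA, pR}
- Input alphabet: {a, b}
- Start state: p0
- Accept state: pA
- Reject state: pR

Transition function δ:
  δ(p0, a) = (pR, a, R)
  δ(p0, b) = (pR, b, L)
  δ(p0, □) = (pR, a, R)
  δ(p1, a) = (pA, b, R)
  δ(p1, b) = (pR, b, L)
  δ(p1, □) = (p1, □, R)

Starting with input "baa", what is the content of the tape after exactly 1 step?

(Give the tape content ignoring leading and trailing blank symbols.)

Execution trace:
Initial: [p0]baa
Step 1: δ(p0, b) = (pR, b, L) → [pR]□baa

The machine reaches the reject state pR and halts.

After 1 step, the tape (ignoring leading/trailing blanks) is: baa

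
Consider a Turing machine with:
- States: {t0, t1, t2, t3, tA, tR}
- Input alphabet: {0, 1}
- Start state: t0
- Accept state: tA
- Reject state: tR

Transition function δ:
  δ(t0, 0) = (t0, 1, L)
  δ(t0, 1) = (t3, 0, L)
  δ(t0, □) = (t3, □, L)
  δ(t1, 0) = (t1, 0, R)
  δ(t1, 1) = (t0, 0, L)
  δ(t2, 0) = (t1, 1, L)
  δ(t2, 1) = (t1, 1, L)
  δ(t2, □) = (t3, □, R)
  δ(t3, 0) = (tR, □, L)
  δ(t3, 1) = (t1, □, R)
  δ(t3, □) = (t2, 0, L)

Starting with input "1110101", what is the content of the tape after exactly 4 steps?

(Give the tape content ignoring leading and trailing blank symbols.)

Execution trace:
Initial: [t0]1110101
Step 1: δ(t0, 1) = (t3, 0, L) → [t3]□0110101
Step 2: δ(t3, □) = (t2, 0, L) → [t2]□00110101
Step 3: δ(t2, □) = (t3, □, R) → □[t3]00110101
Step 4: δ(t3, 0) = (tR, □, L) → [tR]□□0110101

The machine reaches the reject state tR and halts.

After 4 steps, the tape (ignoring leading/trailing blanks) is: 0110101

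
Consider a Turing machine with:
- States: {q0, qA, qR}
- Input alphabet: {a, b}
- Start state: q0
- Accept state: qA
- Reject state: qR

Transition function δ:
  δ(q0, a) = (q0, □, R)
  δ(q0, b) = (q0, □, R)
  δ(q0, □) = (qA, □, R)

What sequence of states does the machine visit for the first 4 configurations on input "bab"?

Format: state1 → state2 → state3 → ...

Execution trace:
Initial: [q0]bab
Step 1: δ(q0, b) = (q0, □, R) → □[q0]ab
Step 2: δ(q0, a) = (q0, □, R) → □□[q0]b
Step 3: δ(q0, b) = (q0, □, R) → □□□[q0]□

State sequence: q0 → q0 → q0 → q0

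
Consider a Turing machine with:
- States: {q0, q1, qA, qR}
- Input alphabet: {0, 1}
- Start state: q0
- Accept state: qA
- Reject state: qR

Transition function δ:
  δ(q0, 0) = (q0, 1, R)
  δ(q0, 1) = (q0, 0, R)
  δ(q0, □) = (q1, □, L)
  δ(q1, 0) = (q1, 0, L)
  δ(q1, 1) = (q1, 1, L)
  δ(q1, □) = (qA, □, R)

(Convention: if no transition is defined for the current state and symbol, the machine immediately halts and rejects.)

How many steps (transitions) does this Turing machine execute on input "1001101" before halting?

Execution trace:
Initial: [q0]1001101
Step 1: δ(q0, 1) = (q0, 0, R) → 0[q0]001101
Step 2: δ(q0, 0) = (q0, 1, R) → 01[q0]01101
Step 3: δ(q0, 0) = (q0, 1, R) → 011[q0]1101
Step 4: δ(q0, 1) = (q0, 0, R) → 0110[q0]101
Step 5: δ(q0, 1) = (q0, 0, R) → 01100[q0]01
Step 6: δ(q0, 0) = (q0, 1, R) → 011001[q0]1
Step 7: δ(q0, 1) = (q0, 0, R) → 0110010[q0]□
Step 8: δ(q0, □) = (q1, □, L) → 011001[q1]0□
Step 9: δ(q1, 0) = (q1, 0, L) → 01100[q1]10□
Step 10: δ(q1, 1) = (q1, 1, L) → 0110[q1]010□
Step 11: δ(q1, 0) = (q1, 0, L) → 011[q1]0010□
Step 12: δ(q1, 0) = (q1, 0, L) → 01[q1]10010□
Step 13: δ(q1, 1) = (q1, 1, L) → 0[q1]110010□
Step 14: δ(q1, 1) = (q1, 1, L) → [q1]0110010□
Step 15: δ(q1, 0) = (q1, 0, L) → [q1]□0110010□
Step 16: δ(q1, □) = (qA, □, R) → □[qA]0110010□

The machine reaches the accept state qA and halts.

The machine executed 16 steps before halting.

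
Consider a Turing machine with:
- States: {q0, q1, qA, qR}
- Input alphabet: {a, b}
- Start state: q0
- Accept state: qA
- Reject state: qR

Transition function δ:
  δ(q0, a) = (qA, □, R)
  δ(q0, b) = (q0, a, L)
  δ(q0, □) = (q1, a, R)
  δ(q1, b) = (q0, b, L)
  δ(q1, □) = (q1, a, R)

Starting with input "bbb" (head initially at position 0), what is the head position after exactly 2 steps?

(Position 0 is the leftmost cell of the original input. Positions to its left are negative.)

Execution trace (head position shown):
Step 0: [q0]bbb  (head at position 0)
Step 1: move left → [q0]□abb  (head at position -1)
Step 2: move right → a[q1]abb  (head at position 0)

After 2 steps, the head is at position 0.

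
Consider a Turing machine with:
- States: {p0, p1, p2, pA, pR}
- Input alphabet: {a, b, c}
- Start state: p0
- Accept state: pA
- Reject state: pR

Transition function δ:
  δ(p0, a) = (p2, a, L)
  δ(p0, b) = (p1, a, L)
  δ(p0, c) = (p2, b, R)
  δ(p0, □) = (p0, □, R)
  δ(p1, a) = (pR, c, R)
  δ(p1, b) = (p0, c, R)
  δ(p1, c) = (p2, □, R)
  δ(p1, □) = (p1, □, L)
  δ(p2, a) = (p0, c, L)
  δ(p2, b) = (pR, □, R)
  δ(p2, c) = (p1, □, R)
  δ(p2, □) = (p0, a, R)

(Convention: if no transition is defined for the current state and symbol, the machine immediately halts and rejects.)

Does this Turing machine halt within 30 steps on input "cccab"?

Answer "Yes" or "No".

Execution trace:
Initial: [p0]cccab
Step 1: δ(p0, c) = (p2, b, R) → b[p2]ccab
Step 2: δ(p2, c) = (p1, □, R) → b□[p1]cab
Step 3: δ(p1, c) = (p2, □, R) → b□□[p2]ab
Step 4: δ(p2, a) = (p0, c, L) → b□[p0]□cb
Step 5: δ(p0, □) = (p0, □, R) → b□□[p0]cb
Step 6: δ(p0, c) = (p2, b, R) → b□□b[p2]b
Step 7: δ(p2, b) = (pR, □, R) → b□□b□[pR]□

The machine reaches the reject state pR and halts.
The machine halted after 7 steps (within the 30-step bound).

Answer: Yes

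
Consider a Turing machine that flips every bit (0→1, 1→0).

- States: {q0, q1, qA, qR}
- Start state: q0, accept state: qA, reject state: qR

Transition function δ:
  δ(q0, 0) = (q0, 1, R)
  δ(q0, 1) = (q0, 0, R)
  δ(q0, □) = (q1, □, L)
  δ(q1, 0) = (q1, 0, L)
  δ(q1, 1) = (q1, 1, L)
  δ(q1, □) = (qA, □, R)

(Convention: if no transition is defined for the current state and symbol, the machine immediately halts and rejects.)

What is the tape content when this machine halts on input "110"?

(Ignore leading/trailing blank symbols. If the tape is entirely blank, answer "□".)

Execution trace:
Initial: [q0]110
Step 1: δ(q0, 1) = (q0, 0, R) → 0[q0]10
Step 2: δ(q0, 1) = (q0, 0, R) → 00[q0]0
Step 3: δ(q0, 0) = (q0, 1, R) → 001[q0]□
Step 4: δ(q0, □) = (q1, □, L) → 00[q1]1□
Step 5: δ(q1, 1) = (q1, 1, L) → 0[q1]01□
Step 6: δ(q1, 0) = (q1, 0, L) → [q1]001□
Step 7: δ(q1, 0) = (q1, 0, L) → [q1]□001□
Step 8: δ(q1, □) = (qA, □, R) → □[qA]001□

The machine reaches the accept state qA and halts.

Final tape (ignoring leading/trailing blanks): 001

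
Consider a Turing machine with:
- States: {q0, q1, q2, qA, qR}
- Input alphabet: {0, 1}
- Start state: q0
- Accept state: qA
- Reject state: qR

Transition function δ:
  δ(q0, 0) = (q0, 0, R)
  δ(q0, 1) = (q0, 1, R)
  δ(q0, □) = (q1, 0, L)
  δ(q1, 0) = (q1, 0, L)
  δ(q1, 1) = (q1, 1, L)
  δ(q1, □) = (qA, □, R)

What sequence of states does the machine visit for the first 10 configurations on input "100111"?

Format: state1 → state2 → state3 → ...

Execution trace:
Initial: [q0]100111
Step 1: δ(q0, 1) = (q0, 1, R) → 1[q0]00111
Step 2: δ(q0, 0) = (q0, 0, R) → 10[q0]0111
Step 3: δ(q0, 0) = (q0, 0, R) → 100[q0]111
Step 4: δ(q0, 1) = (q0, 1, R) → 1001[q0]11
Step 5: δ(q0, 1) = (q0, 1, R) → 10011[q0]1
Step 6: δ(q0, 1) = (q0, 1, R) → 100111[q0]□
Step 7: δ(q0, □) = (q1, 0, L) → 10011[q1]10
Step 8: δ(q1, 1) = (q1, 1, L) → 1001[q1]110
Step 9: δ(q1, 1) = (q1, 1, L) → 100[q1]1110

State sequence: q0 → q0 → q0 → q0 → q0 → q0 → q0 → q1 → q1 → q1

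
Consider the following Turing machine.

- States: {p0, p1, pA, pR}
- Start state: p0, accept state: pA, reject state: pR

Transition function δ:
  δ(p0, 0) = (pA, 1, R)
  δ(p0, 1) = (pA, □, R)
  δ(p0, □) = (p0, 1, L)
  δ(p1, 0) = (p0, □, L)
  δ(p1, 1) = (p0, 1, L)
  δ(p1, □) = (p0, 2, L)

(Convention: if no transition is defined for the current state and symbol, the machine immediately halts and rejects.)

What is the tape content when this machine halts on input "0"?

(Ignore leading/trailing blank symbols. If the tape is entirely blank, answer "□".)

Execution trace:
Initial: [p0]0
Step 1: δ(p0, 0) = (pA, 1, R) → 1[pA]□

The machine reaches the accept state pA and halts.

Final tape (ignoring leading/trailing blanks): 1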